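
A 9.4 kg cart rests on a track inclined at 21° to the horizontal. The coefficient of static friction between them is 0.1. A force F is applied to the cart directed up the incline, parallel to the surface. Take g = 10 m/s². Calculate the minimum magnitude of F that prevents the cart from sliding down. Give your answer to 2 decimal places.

24.91 N

The normal force is N = mg cos 21° = 87.757 N. With F at its minimum the cart is on the verge of sliding down, so static friction is at its maximum μ_s N = 0.1 × 87.757 = 8.776 N and acts up the slope.
Equilibrium along the incline: F + μ_s N = mg sin 21°, so F = 33.687 − 8.776 = 24.911 N.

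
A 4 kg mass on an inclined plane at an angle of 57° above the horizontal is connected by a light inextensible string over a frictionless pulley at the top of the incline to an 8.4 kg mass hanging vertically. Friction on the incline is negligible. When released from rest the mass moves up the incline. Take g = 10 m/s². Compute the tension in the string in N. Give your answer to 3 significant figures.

For the mass on the incline: the weight component along the slope is m₁g sin 57° = 4 × 10 × 0.8387 = 33.548 N and the normal force is N = m₁g cos 57° = 21.786 N.
Newton's second law for the mass (up-slope positive): T − 33.548 = 4 a. For the hanging mass (downward positive): 8.4 × 10 − T = 8.4 a.
Adding the two equations eliminates T: 50.452 = 12.4 a, so a = 4.0687 m/s².
Then from the hanging mass's equation, T = 8.4 × (10 − 4.0687) = 49.823 N.

49.8 N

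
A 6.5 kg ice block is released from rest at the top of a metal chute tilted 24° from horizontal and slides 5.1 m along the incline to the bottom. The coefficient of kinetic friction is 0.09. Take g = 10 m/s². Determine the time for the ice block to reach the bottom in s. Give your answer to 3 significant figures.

The weight component along the incline is mg sin 24° = 26.438 N and the normal force is N = mg cos 24° = 59.380 N.
Friction up the slope is f = μN = 0.09 × 59.380 = 5.344 N, so the net downslope force is 26.438 − 5.344 = 21.094 N and a = 21.094 / 6.5 = 3.2452 m/s².
Starting from rest, L = ½at², so t = √(2L/a) = √(2 × 5.1 / 3.2452) = 1.7729 s.

1.77 s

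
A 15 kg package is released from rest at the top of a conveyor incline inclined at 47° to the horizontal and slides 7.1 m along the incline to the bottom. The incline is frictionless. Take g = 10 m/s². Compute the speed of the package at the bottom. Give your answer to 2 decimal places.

10.19 m/s

The weight component along the incline is mg sin 47° = 109.703 N and the normal force is N = mg cos 47° = 102.300 N.
With no friction, a = g sin 47° = 7.3135 m/s².
Starting from rest over a distance of 7.1 m, v² = 2aL = 2 × 7.3135 × 7.1 = 103.8517, so v = 10.1908 m/s.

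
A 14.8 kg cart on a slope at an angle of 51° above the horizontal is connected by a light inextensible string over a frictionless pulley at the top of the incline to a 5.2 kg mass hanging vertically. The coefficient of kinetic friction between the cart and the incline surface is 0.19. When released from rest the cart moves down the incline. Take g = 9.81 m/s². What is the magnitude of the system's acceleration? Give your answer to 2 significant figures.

2.2 m/s²

For the cart on the incline: the weight component along the slope is m₁g sin 51° = 14.8 × 9.81 × 0.7771 = 112.826 N and the normal force is N = m₁g cos 51° = 91.370 N.
Kinetic friction opposes the cart's motion down the incline: f = μN = 0.19 × 91.370 = 17.360 N acting up the slope.
Newton's second law for the cart (down-slope positive): 112.826 − 17.360 − T = 14.8 a. For the hanging mass (upward positive): T − 5.2 × 9.81 = 5.2 a.
Adding the two equations eliminates T: 44.454 = 20 a, so a = 2.2227 m/s².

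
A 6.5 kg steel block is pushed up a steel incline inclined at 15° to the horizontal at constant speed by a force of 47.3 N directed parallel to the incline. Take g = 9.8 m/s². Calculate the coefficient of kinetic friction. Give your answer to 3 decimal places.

0.501

At constant speed ΣF = 0 along the incline. The applied 47.3 N acts up the slope; the weight component mg sin 15° = 16.487 N and kinetic friction μN both act down the slope.
So 47.3 = 16.487 + μ × 61.529, giving μ = (47.3 − 16.487) / 61.529 = 0.5008.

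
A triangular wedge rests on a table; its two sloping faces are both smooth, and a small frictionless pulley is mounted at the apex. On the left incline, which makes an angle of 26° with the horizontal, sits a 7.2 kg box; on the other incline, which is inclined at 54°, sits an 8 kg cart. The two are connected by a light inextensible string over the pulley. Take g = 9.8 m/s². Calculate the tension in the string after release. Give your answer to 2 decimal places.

46.32 N

Resolve each weight along its own incline: the 7.2 kg mass has component 7.2 × 9.8 × sin 26° = 30.931 N down its slope, and the 8 kg mass has 8 × 9.8 × sin 54° = 63.427 N down its slope.
The 8 kg side's 63.427 N exceeds the other side's 30.931 N, so that mass slides down and the 7.2 kg mass slides up. Taking that direction as positive, Newton's second law for the whole system gives 63.427 − 30.931 = (7.2 + 8) a, so a = 32.496 / 15.2 = 2.1379 m/s².
For the 7.2 kg mass (up-slope positive): T − 30.931 = 7.2 × 2.1379, so T = 46.324 N.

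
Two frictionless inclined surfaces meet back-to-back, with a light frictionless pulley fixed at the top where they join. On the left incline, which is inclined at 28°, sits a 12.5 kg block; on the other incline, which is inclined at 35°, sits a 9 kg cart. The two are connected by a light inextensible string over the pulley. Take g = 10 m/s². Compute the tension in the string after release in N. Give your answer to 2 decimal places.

54.58 N

Resolve each weight along its own incline: the 12.5 kg mass has component 12.5 × 10 × sin 28° = 58.684 N down its slope, and the 9 kg mass has 9 × 10 × sin 35° = 51.622 N down its slope.
The 12.5 kg side's 58.684 N exceeds the other side's 51.622 N, so that mass slides down and the 9 kg mass slides up. Taking that direction as positive, Newton's second law for the whole system gives 58.684 − 51.622 = (12.5 + 9) a, so a = 7.062 / 21.5 = 0.3285 m/s².
For the 9 kg mass (up-slope positive): T − 51.622 = 9 × 0.3285, so T = 54.578 N.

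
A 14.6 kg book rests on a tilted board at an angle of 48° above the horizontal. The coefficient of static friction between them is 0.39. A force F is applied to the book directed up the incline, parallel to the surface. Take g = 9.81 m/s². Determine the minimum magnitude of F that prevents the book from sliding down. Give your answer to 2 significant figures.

69 N

The normal force is N = mg cos 48° = 95.837 N. With F at its minimum the book is on the verge of sliding down, so static friction is at its maximum μ_s N = 0.39 × 95.837 = 37.376 N and acts up the slope.
Equilibrium along the incline: F + μ_s N = mg sin 48°, so F = 106.438 − 37.376 = 69.062 N.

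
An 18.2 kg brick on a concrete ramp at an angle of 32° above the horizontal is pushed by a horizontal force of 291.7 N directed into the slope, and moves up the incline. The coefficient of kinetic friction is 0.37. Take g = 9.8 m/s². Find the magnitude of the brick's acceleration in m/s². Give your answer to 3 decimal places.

The horizontal push has components F cos 32° = 291.7 × 0.8480 = 247.362 N up the incline and F sin 32° = 291.7 × 0.5299 = 154.572 N pressing into the surface.
The normal force is therefore N = mg cos 32° + F sin 32° = 151.249 + 154.572 = 305.821 N, and kinetic friction down the slope is μN = 0.37 × 305.821 = 113.154 N.
Along the incline: F cos 32° − mg sin 32° − μN = ma, so 247.362 − 94.513 − 113.154 = 18.2 a, giving a = 2.1810 m/s².

2.181 m/s²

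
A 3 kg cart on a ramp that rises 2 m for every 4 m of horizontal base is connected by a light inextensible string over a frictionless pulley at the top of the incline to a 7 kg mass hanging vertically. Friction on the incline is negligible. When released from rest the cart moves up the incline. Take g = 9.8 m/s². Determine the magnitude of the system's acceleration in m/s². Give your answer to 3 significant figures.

5.55 m/s²

For the cart on the incline: the weight component along the slope is m₁g sin 26.57° = 3 × 9.8 × 0.4472 = 13.148 N and the normal force is N = m₁g cos 26.57° = 26.296 N.
Newton's second law for the cart (up-slope positive): T − 13.148 = 3 a. For the hanging mass (downward positive): 7 × 9.8 − T = 7 a.
Adding the two equations eliminates T: 55.452 = 10 a, so a = 5.5452 m/s².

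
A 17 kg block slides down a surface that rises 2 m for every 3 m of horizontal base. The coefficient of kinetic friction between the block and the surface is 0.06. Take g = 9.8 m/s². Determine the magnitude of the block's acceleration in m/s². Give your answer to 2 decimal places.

Resolving the weight along the incline: the component pulling the block down the slope is mg sin 33.69° = 17 × 9.8 × 0.5547 = 92.413 N, and the normal force is N = mg cos 33.69° = 17 × 9.8 × 0.8321 = 138.628 N.
Kinetic friction acts up the slope with magnitude f = μN = 0.06 × 138.628 = 8.318 N.
Net force along the incline is 92.413 − 8.318 = 84.095 N, so a = 84.095 / 17 = 4.9468 m/s².

4.95 m/s²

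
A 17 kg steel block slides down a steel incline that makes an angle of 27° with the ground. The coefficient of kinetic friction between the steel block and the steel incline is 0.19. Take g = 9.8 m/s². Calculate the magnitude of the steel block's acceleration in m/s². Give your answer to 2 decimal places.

2.79 m/s²

Resolving the weight along the incline: the component pulling the steel block down the slope is mg sin 27° = 17 × 9.8 × 0.4540 = 75.636 N, and the normal force is N = mg cos 27° = 17 × 9.8 × 0.8910 = 148.441 N.
Kinetic friction acts up the slope with magnitude f = μN = 0.19 × 148.441 = 28.204 N.
Net force along the incline is 75.636 − 28.204 = 47.432 N, so a = 47.432 / 17 = 2.7901 m/s².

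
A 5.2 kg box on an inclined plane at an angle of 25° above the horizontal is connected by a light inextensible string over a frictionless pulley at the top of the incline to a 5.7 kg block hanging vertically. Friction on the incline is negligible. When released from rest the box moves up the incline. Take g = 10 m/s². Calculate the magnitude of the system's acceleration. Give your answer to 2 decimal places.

3.21 m/s²

For the box on the incline: the weight component along the slope is m₁g sin 25° = 5.2 × 10 × 0.4226 = 21.975 N and the normal force is N = m₁g cos 25° = 47.128 N.
Newton's second law for the box (up-slope positive): T − 21.975 = 5.2 a. For the hanging block (downward positive): 5.7 × 10 − T = 5.7 a.
Adding the two equations eliminates T: 35.025 = 10.9 a, so a = 3.2133 m/s².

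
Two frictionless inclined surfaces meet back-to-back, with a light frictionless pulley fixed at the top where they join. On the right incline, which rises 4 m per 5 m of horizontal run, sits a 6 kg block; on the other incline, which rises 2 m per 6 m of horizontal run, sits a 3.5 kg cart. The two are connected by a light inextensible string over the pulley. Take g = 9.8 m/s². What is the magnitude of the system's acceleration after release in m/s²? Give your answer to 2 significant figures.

2.7 m/s²

Resolve each weight along its own incline: the 6 kg mass has component 6 × 9.8 × sin 38.66° = 36.732 N down its slope, and the 3.5 kg mass has 3.5 × 9.8 × sin 18.43° = 10.847 N down its slope.
The 6 kg side's 36.732 N exceeds the other side's 10.847 N, so that mass slides down and the 3.5 kg mass slides up. Taking that direction as positive, Newton's second law for the whole system gives 36.732 − 10.847 = (6 + 3.5) a, so a = 25.885 / 9.5 = 2.7247 m/s².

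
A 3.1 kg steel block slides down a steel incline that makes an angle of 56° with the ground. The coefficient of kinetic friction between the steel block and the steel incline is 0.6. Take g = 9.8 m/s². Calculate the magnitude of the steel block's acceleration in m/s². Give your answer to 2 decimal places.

Resolving the weight along the incline: the component pulling the steel block down the slope is mg sin 56° = 3.1 × 9.8 × 0.8290 = 25.185 N, and the normal force is N = mg cos 56° = 3.1 × 9.8 × 0.5592 = 16.988 N.
Kinetic friction acts up the slope with magnitude f = μN = 0.6 × 16.988 = 10.193 N.
Net force along the incline is 25.185 − 10.193 = 14.992 N, so a = 14.992 / 3.1 = 4.8361 m/s².

4.84 m/s²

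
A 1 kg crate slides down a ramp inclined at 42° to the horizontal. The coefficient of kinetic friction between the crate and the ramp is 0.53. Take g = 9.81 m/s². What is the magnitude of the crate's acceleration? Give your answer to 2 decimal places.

Resolving the weight along the incline: the component pulling the crate down the slope is mg sin 42° = 1 × 9.81 × 0.6691 = 6.564 N, and the normal force is N = mg cos 42° = 1 × 9.81 × 0.7431 = 7.290 N.
Kinetic friction acts up the slope with magnitude f = μN = 0.53 × 7.290 = 3.864 N.
Net force along the incline is 6.564 − 3.864 = 2.700 N, so a = 2.700 / 1 = 2.7000 m/s².

2.70 m/s²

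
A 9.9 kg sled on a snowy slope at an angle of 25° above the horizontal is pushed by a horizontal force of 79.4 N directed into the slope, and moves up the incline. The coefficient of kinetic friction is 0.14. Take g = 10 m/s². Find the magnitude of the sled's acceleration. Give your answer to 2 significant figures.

1.3 m/s²

The horizontal push has components F cos 25° = 79.4 × 0.9063 = 71.960 N up the incline and F sin 25° = 79.4 × 0.4226 = 33.554 N pressing into the surface.
The normal force is therefore N = mg cos 25° + F sin 25° = 89.724 + 33.554 = 123.278 N, and kinetic friction down the slope is μN = 0.14 × 123.278 = 17.259 N.
Along the incline: F cos 25° − mg sin 25° − μN = ma, so 71.960 − 41.837 − 17.259 = 9.9 a, giving a = 1.2994 m/s².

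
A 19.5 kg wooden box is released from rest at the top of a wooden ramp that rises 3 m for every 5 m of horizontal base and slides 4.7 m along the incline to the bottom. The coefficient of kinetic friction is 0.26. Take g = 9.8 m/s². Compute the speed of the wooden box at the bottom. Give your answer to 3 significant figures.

The weight component along the incline is mg sin 30.96° = 98.320 N and the normal force is N = mg cos 30.96° = 163.867 N.
Friction up the slope is f = μN = 0.26 × 163.867 = 42.605 N, so the net downslope force is 98.320 − 42.605 = 55.715 N and a = 55.715 / 19.5 = 2.8572 m/s².
Starting from rest over a distance of 4.7 m, v² = 2aL = 2 × 2.8572 × 4.7 = 26.8577, so v = 5.1824 m/s.

5.18 m/s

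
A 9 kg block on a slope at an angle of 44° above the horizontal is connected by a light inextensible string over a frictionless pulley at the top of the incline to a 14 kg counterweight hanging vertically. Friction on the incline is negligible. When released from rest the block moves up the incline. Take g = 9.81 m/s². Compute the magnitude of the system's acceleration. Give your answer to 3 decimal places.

For the block on the incline: the weight component along the slope is m₁g sin 44° = 9 × 9.81 × 0.6947 = 61.335 N and the normal force is N = m₁g cos 44° = 63.511 N.
Newton's second law for the block (up-slope positive): T − 61.335 = 9 a. For the hanging counterweight (downward positive): 14 × 9.81 − T = 14 a.
Adding the two equations eliminates T: 76.005 = 23 a, so a = 3.3046 m/s².

3.305 m/s²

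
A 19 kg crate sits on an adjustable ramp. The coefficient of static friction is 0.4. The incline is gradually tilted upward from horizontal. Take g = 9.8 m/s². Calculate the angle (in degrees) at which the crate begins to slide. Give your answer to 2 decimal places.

21.80°

At the threshold of sliding, static friction is at its maximum μ_s N and exactly balances the weight component along the incline: mg sin θ = μ_s mg cos θ.
Hence tan θ = μ_s = 0.4, so θ = arctan(0.4) = 21.8014°.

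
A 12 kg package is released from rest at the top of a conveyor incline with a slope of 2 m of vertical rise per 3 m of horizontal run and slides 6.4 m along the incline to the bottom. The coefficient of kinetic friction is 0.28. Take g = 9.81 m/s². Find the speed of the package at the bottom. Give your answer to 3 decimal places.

6.356 m/s

The weight component along the incline is mg sin 33.69° = 65.299 N and the normal force is N = mg cos 33.69° = 97.949 N.
Friction up the slope is f = μN = 0.28 × 97.949 = 27.426 N, so the net downslope force is 65.299 − 27.426 = 37.873 N and a = 37.873 / 12 = 3.1561 m/s².
Starting from rest over a distance of 6.4 m, v² = 2aL = 2 × 3.1561 × 6.4 = 40.3981, so v = 6.3559 m/s.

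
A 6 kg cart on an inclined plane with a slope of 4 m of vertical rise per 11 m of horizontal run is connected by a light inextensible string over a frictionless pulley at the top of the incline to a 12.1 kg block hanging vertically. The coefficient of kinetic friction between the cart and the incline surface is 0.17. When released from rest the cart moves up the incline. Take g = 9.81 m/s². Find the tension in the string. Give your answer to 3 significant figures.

For the cart on the incline: the weight component along the slope is m₁g sin 19.98° = 6 × 9.81 × 0.3417 = 20.112 N and the normal force is N = m₁g cos 19.98° = 55.316 N.
Kinetic friction opposes the cart's motion up the incline: f = μN = 0.17 × 55.316 = 9.404 N acting down the slope.
Newton's second law for the cart (up-slope positive): T − 20.112 − 9.404 = 6 a. For the hanging block (downward positive): 12.1 × 9.81 − T = 12.1 a.
Adding the two equations eliminates T: 89.185 = 18.1 a, so a = 4.9273 m/s².
Then from the hanging block's equation, T = 12.1 × (9.81 − 4.9273) = 59.081 N.

59.1 N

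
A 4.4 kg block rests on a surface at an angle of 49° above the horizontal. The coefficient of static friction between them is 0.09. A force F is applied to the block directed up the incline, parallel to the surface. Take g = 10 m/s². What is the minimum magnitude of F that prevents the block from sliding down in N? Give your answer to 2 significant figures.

31 N

The normal force is N = mg cos 49° = 28.867 N. With F at its minimum the block is on the verge of sliding down, so static friction is at its maximum μ_s N = 0.09 × 28.867 = 2.598 N and acts up the slope.
Equilibrium along the incline: F + μ_s N = mg sin 49°, so F = 33.207 − 2.598 = 30.609 N.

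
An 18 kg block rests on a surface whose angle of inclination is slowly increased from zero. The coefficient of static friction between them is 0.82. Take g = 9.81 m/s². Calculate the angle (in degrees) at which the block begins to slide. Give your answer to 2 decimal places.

39.35°

At the threshold of sliding, static friction is at its maximum μ_s N and exactly balances the weight component along the incline: mg sin θ = μ_s mg cos θ.
Hence tan θ = μ_s = 0.82, so θ = arctan(0.82) = 39.3518°.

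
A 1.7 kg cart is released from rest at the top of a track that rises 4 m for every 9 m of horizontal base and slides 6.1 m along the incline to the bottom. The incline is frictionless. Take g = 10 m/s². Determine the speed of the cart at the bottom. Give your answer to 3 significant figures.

7.04 m/s

The weight component along the incline is mg sin 23.96° = 6.904 N and the normal force is N = mg cos 23.96° = 15.535 N.
With no friction, a = g sin 23.96° = 4.0614 m/s².
Starting from rest over a distance of 6.1 m, v² = 2aL = 2 × 4.0614 × 6.1 = 49.5491, so v = 7.0391 m/s.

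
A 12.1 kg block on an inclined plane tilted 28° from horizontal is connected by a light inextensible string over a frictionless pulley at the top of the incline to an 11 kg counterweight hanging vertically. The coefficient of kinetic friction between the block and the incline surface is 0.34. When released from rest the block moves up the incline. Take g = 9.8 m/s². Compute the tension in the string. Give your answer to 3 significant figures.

99.9 N

For the block on the incline: the weight component along the slope is m₁g sin 28° = 12.1 × 9.8 × 0.4695 = 55.673 N and the normal force is N = m₁g cos 28° = 104.700 N.
Kinetic friction opposes the block's motion up the incline: f = μN = 0.34 × 104.700 = 35.598 N acting down the slope.
Newton's second law for the block (up-slope positive): T − 55.673 − 35.598 = 12.1 a. For the hanging counterweight (downward positive): 11 × 9.8 − T = 11 a.
Adding the two equations eliminates T: 16.529 = 23.1 a, so a = 0.7155 m/s².
Then from the hanging counterweight's equation, T = 11 × (9.8 − 0.7155) = 99.930 N.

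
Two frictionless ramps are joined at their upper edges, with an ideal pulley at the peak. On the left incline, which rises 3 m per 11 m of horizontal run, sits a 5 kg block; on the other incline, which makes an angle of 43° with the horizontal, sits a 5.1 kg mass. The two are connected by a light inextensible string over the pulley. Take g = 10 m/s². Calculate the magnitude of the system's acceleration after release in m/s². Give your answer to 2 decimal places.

Resolve each weight along its own incline: the 5 kg mass has component 5 × 10 × sin 15.26° = 13.156 N down its slope, and the 5.1 kg mass has 5.1 × 10 × sin 43° = 34.782 N down its slope.
The 5.1 kg side's 34.782 N exceeds the other side's 13.156 N, so that mass slides down and the 5 kg mass slides up. Taking that direction as positive, Newton's second law for the whole system gives 34.782 − 13.156 = (5 + 5.1) a, so a = 21.626 / 10.1 = 2.1412 m/s².

2.14 m/s²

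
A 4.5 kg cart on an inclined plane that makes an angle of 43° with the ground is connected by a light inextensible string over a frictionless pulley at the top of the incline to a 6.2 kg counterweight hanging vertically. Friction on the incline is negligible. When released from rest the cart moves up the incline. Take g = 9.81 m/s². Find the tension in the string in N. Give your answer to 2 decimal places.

For the cart on the incline: the weight component along the slope is m₁g sin 43° = 4.5 × 9.81 × 0.6820 = 30.107 N and the normal force is N = m₁g cos 43° = 32.286 N.
Newton's second law for the cart (up-slope positive): T − 30.107 = 4.5 a. For the hanging counterweight (downward positive): 6.2 × 9.81 − T = 6.2 a.
Adding the two equations eliminates T: 30.715 = 10.7 a, so a = 2.8706 m/s².
Then from the hanging counterweight's equation, T = 6.2 × (9.81 − 2.8706) = 43.024 N.

43.02 N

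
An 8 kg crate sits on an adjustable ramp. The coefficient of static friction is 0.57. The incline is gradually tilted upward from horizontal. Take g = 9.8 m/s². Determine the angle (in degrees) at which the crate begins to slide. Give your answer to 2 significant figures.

30°

At the threshold of sliding, static friction is at its maximum μ_s N and exactly balances the weight component along the incline: mg sin θ = μ_s mg cos θ.
Hence tan θ = μ_s = 0.57, so θ = arctan(0.57) = 29.6831°.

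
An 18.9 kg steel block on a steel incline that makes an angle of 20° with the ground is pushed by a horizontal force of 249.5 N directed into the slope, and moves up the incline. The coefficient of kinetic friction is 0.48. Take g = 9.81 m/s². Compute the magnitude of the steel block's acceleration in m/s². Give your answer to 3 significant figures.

2.46 m/s²

The horizontal push has components F cos 20° = 249.5 × 0.9397 = 234.455 N up the incline and F sin 20° = 249.5 × 0.3420 = 85.329 N pressing into the surface.
The normal force is therefore N = mg cos 20° + F sin 20° = 174.229 + 85.329 = 259.558 N, and kinetic friction down the slope is μN = 0.48 × 259.558 = 124.588 N.
Along the incline: F cos 20° − mg sin 20° − μN = ma, so 234.455 − 63.410 − 124.588 = 18.9 a, giving a = 2.4580 m/s².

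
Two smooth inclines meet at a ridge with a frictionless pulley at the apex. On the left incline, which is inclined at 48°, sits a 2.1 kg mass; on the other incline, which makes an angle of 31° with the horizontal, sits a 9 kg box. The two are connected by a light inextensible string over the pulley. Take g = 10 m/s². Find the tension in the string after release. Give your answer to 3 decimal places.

Resolve each weight along its own incline: the 2.1 kg mass has component 2.1 × 10 × sin 48° = 15.606 N down its slope, and the 9 kg mass has 9 × 10 × sin 31° = 46.353 N down its slope.
The 9 kg side's 46.353 N exceeds the other side's 15.606 N, so that mass slides down and the 2.1 kg mass slides up. Taking that direction as positive, Newton's second law for the whole system gives 46.353 − 15.606 = (2.1 + 9) a, so a = 30.747 / 11.1 = 2.7700 m/s².
For the 2.1 kg mass (up-slope positive): T − 15.606 = 2.1 × 2.7700, so T = 21.423 N.

21.423 N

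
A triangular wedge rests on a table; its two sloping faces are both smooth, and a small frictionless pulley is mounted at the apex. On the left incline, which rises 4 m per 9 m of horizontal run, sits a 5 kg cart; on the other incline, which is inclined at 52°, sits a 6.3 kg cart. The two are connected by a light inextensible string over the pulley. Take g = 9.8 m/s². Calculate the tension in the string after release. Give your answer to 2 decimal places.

Resolve each weight along its own incline: the 5 kg mass has component 5 × 9.8 × sin 23.96° = 19.901 N down its slope, and the 6.3 kg mass has 6.3 × 9.8 × sin 52° = 48.652 N down its slope.
The 6.3 kg side's 48.652 N exceeds the other side's 19.901 N, so that mass slides down and the 5 kg mass slides up. Taking that direction as positive, Newton's second law for the whole system gives 48.652 − 19.901 = (5 + 6.3) a, so a = 28.751 / 11.3 = 2.5443 m/s².
For the 5 kg mass (up-slope positive): T − 19.901 = 5 × 2.5443, so T = 32.623 N.

32.62 N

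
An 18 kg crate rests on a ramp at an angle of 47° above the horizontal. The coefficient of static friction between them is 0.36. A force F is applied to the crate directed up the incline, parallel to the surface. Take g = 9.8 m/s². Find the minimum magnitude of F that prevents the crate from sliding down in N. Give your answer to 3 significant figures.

The normal force is N = mg cos 47° = 120.305 N. With F at its minimum the crate is on the verge of sliding down, so static friction is at its maximum μ_s N = 0.36 × 120.305 = 43.310 N and acts up the slope.
Equilibrium along the incline: F + μ_s N = mg sin 47°, so F = 129.011 − 43.310 = 85.701 N.

85.7 N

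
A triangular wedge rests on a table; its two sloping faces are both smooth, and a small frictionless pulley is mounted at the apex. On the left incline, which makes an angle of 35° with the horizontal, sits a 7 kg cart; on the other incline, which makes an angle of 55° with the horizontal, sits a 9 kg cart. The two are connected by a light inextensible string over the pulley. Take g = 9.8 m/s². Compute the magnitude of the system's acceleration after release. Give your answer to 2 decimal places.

2.06 m/s²

Resolve each weight along its own incline: the 7 kg mass has component 7 × 9.8 × sin 35° = 39.347 N down its slope, and the 9 kg mass has 9 × 9.8 × sin 55° = 72.249 N down its slope.
The 9 kg side's 72.249 N exceeds the other side's 39.347 N, so that mass slides down and the 7 kg mass slides up. Taking that direction as positive, Newton's second law for the whole system gives 72.249 − 39.347 = (7 + 9) a, so a = 32.902 / 16 = 2.0564 m/s².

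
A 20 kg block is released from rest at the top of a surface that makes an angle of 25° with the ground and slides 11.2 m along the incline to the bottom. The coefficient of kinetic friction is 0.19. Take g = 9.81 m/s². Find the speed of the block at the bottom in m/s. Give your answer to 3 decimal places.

The weight component along the incline is mg sin 25° = 82.918 N and the normal force is N = mg cos 25° = 177.818 N.
Friction up the slope is f = μN = 0.19 × 177.818 = 33.785 N, so the net downslope force is 82.918 − 33.785 = 49.133 N and a = 49.133 / 20 = 2.4567 m/s².
Starting from rest over a distance of 11.2 m, v² = 2aL = 2 × 2.4567 × 11.2 = 55.0301, so v = 7.4182 m/s.

7.418 m/s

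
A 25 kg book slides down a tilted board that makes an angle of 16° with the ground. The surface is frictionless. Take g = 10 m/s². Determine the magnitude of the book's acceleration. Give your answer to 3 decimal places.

Resolving the weight along the incline: the component pulling the book down the slope is mg sin 16° = 25 × 10 × 0.2756 = 68.900 N, and the normal force is N = mg cos 16° = 25 × 10 × 0.9613 = 240.325 N.
With no friction the net force along the incline is 68.900 N, so a = g sin 16° = 68.900 / 25 = 2.7560 m/s².

2.756 m/s²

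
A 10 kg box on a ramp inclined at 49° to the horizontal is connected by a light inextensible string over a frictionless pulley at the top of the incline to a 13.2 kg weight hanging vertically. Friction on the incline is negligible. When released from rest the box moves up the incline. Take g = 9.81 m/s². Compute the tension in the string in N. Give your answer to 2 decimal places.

97.94 N

For the box on the incline: the weight component along the slope is m₁g sin 49° = 10 × 9.81 × 0.7547 = 74.036 N and the normal force is N = m₁g cos 49° = 64.359 N.
Newton's second law for the box (up-slope positive): T − 74.036 = 10 a. For the hanging weight (downward positive): 13.2 × 9.81 − T = 13.2 a.
Adding the two equations eliminates T: 55.456 = 23.2 a, so a = 2.3903 m/s².
Then from the hanging weight's equation, T = 13.2 × (9.81 − 2.3903) = 97.940 N.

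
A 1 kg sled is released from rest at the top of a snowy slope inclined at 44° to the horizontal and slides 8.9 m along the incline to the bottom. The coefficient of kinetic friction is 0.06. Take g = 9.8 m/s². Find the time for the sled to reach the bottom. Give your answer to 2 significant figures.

1.7 s

The weight component along the incline is mg sin 44° = 6.808 N and the normal force is N = mg cos 44° = 7.050 N.
Friction up the slope is f = μN = 0.06 × 7.050 = 0.423 N, so the net downslope force is 6.808 − 0.423 = 6.385 N and a = 6.385 / 1 = 6.3850 m/s².
Starting from rest, L = ½at², so t = √(2L/a) = √(2 × 8.9 / 6.3850) = 1.6697 s.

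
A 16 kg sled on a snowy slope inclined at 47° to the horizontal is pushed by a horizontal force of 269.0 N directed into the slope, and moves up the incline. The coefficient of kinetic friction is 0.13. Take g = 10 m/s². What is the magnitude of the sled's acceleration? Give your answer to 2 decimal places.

1.67 m/s²

The horizontal push has components F cos 47° = 269.0 × 0.6820 = 183.458 N up the incline and F sin 47° = 269.0 × 0.7314 = 196.747 N pressing into the surface.
The normal force is therefore N = mg cos 47° + F sin 47° = 109.120 + 196.747 = 305.867 N, and kinetic friction down the slope is μN = 0.13 × 305.867 = 39.763 N.
Along the incline: F cos 47° − mg sin 47° − μN = ma, so 183.458 − 117.024 − 39.763 = 16 a, giving a = 1.6669 m/s².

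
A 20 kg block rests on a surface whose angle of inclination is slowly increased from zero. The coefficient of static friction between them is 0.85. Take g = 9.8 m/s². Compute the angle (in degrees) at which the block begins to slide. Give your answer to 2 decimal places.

40.36°

At the threshold of sliding, static friction is at its maximum μ_s N and exactly balances the weight component along the incline: mg sin θ = μ_s mg cos θ.
Hence tan θ = μ_s = 0.85, so θ = arctan(0.85) = 40.3645°.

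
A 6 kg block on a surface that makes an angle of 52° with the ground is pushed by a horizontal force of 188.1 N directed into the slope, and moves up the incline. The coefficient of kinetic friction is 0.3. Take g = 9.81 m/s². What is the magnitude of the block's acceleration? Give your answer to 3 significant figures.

The horizontal push has components F cos 52° = 188.1 × 0.6157 = 115.813 N up the incline and F sin 52° = 188.1 × 0.7880 = 148.223 N pressing into the surface.
The normal force is therefore N = mg cos 52° + F sin 52° = 36.240 + 148.223 = 184.463 N, and kinetic friction down the slope is μN = 0.3 × 184.463 = 55.339 N.
Along the incline: F cos 52° − mg sin 52° − μN = ma, so 115.813 − 46.382 − 55.339 = 6 a, giving a = 2.3487 m/s².

2.35 m/s²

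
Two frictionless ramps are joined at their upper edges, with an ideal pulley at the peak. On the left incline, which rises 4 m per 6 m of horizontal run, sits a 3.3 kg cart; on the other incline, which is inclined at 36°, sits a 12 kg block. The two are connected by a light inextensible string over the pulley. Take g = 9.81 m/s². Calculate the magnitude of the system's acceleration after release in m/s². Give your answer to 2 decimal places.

Resolve each weight along its own incline: the 3.3 kg mass has component 3.3 × 9.81 × sin 33.69° = 17.957 N down its slope, and the 12 kg mass has 12 × 9.81 × sin 36° = 69.194 N down its slope.
The 12 kg side's 69.194 N exceeds the other side's 17.957 N, so that mass slides down and the 3.3 kg mass slides up. Taking that direction as positive, Newton's second law for the whole system gives 69.194 − 17.957 = (3.3 + 12) a, so a = 51.237 / 15.3 = 3.3488 m/s².

3.35 m/s²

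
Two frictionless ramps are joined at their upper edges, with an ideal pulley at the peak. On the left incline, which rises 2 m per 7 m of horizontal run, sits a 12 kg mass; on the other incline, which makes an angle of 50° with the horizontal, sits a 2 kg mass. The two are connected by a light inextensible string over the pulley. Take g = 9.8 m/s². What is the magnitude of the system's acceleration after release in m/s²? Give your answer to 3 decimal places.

1.235 m/s²

Resolve each weight along its own incline: the 12 kg mass has component 12 × 9.8 × sin 15.95° = 32.307 N down its slope, and the 2 kg mass has 2 × 9.8 × sin 50° = 15.014 N down its slope.
The 12 kg side's 32.307 N exceeds the other side's 15.014 N, so that mass slides down and the 2 kg mass slides up. Taking that direction as positive, Newton's second law for the whole system gives 32.307 − 15.014 = (12 + 2) a, so a = 17.293 / 14 = 1.2352 m/s².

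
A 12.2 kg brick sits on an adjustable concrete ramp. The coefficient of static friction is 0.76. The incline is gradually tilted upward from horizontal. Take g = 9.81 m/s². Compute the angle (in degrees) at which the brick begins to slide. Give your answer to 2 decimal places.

37.23°

At the threshold of sliding, static friction is at its maximum μ_s N and exactly balances the weight component along the incline: mg sin θ = μ_s mg cos θ.
Hence tan θ = μ_s = 0.76, so θ = arctan(0.76) = 37.2348°.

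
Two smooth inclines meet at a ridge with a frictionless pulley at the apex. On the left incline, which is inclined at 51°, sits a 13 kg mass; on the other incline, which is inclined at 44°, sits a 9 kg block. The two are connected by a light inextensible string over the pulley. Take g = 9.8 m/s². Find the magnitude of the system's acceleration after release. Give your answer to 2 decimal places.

Resolve each weight along its own incline: the 13 kg mass has component 13 × 9.8 × sin 51° = 99.008 N down its slope, and the 9 kg mass has 9 × 9.8 × sin 44° = 61.269 N down its slope.
The 13 kg side's 99.008 N exceeds the other side's 61.269 N, so that mass slides down and the 9 kg mass slides up. Taking that direction as positive, Newton's second law for the whole system gives 99.008 − 61.269 = (13 + 9) a, so a = 37.739 / 22 = 1.7154 m/s².

1.72 m/s²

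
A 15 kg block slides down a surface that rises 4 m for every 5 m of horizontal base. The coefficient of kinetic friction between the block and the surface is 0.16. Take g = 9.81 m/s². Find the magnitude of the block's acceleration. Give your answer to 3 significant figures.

4.90 m/s²

Resolving the weight along the incline: the component pulling the block down the slope is mg sin 38.66° = 15 × 9.81 × 0.6247 = 91.925 N, and the normal force is N = mg cos 38.66° = 15 × 9.81 × 0.7809 = 114.909 N.
Kinetic friction acts up the slope with magnitude f = μN = 0.16 × 114.909 = 18.385 N.
Net force along the incline is 91.925 − 18.385 = 73.540 N, so a = 73.540 / 15 = 4.9027 m/s².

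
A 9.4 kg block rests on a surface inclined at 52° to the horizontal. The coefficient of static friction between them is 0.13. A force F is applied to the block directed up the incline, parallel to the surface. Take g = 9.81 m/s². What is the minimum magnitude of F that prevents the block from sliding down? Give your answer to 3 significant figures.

The normal force is N = mg cos 52° = 56.773 N. With F at its minimum the block is on the verge of sliding down, so static friction is at its maximum μ_s N = 0.13 × 56.773 = 7.380 N and acts up the slope.
Equilibrium along the incline: F + μ_s N = mg sin 52°, so F = 72.666 − 7.380 = 65.286 N.

65.3 N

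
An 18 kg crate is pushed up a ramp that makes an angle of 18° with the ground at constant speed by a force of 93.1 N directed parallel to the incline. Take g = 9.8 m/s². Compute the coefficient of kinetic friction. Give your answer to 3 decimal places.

0.230

At constant speed ΣF = 0 along the incline. The applied 93.1 N acts up the slope; the weight component mg sin 18° = 54.511 N and kinetic friction μN both act down the slope.
So 93.1 = 54.511 + μ × 167.766, giving μ = (93.1 − 54.511) / 167.766 = 0.2300.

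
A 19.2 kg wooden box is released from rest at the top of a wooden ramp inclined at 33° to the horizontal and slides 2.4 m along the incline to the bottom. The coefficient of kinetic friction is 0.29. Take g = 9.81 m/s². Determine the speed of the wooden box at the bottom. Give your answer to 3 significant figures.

3.77 m/s

The weight component along the incline is mg sin 33° = 102.584 N and the normal force is N = mg cos 33° = 157.965 N.
Friction up the slope is f = μN = 0.29 × 157.965 = 45.810 N, so the net downslope force is 102.584 − 45.810 = 56.774 N and a = 56.774 / 19.2 = 2.9570 m/s².
Starting from rest over a distance of 2.4 m, v² = 2aL = 2 × 2.9570 × 2.4 = 14.1936, so v = 3.7674 m/s.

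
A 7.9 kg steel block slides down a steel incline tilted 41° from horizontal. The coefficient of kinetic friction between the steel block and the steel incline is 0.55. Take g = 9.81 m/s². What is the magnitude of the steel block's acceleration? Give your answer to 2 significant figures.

Resolving the weight along the incline: the component pulling the steel block down the slope is mg sin 41° = 7.9 × 9.81 × 0.6561 = 50.847 N, and the normal force is N = mg cos 41° = 7.9 × 9.81 × 0.7547 = 58.488 N.
Kinetic friction acts up the slope with magnitude f = μN = 0.55 × 58.488 = 32.168 N.
Net force along the incline is 50.847 − 32.168 = 18.679 N, so a = 18.679 / 7.9 = 2.3644 m/s².

2.4 m/s²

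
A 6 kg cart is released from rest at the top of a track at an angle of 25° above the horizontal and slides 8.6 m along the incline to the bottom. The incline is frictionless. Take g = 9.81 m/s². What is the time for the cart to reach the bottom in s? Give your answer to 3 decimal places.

The weight component along the incline is mg sin 25° = 24.875 N and the normal force is N = mg cos 25° = 53.345 N.
With no friction, a = g sin 25° = 4.1459 m/s².
Starting from rest, L = ½at², so t = √(2L/a) = √(2 × 8.6 / 4.1459) = 2.0368 s.

2.037 s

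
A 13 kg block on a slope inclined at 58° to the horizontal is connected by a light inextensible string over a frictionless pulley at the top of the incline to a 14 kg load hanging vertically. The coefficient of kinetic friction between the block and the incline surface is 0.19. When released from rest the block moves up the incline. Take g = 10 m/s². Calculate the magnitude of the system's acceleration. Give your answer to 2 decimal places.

0.62 m/s²

For the block on the incline: the weight component along the slope is m₁g sin 58° = 13 × 10 × 0.8480 = 110.240 N and the normal force is N = m₁g cos 58° = 68.890 N.
Kinetic friction opposes the block's motion up the incline: f = μN = 0.19 × 68.890 = 13.089 N acting down the slope.
Newton's second law for the block (up-slope positive): T − 110.240 − 13.089 = 13 a. For the hanging load (downward positive): 14 × 10 − T = 14 a.
Adding the two equations eliminates T: 16.671 = 27 a, so a = 0.6174 m/s².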